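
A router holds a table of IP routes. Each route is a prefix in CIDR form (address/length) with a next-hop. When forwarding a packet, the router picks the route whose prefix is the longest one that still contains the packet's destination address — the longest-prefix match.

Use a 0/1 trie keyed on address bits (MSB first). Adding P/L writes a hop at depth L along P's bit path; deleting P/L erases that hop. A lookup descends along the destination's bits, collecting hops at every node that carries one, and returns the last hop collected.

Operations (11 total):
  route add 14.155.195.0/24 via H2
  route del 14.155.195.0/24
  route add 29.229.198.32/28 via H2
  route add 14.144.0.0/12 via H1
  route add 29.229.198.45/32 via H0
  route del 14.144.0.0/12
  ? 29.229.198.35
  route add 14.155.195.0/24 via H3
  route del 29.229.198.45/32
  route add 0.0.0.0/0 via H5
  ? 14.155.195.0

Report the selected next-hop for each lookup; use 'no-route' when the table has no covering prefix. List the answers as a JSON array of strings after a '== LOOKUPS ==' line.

Trace:
  add 14.155.195.0/24 -> H2 at depth 24
  del 14.155.195.0/24 (clear depth 24)
  add 29.229.198.32/28 -> H2 at depth 28
  add 14.144.0.0/12 -> H1 at depth 12
  add 29.229.198.45/32 -> H0 at depth 32
  del 14.144.0.0/12 (clear depth 12)
  ? 29.229.198.35  path d0:-→d1:-→d2:-→d3:-→d4:-→d5:-→d6:-→d7:-→d8:-→d9:-→d10:-→d11:-→d12:-→d13:-→d14:-→d15:-→d16:-→d17:-→d18:-→d19:-→d20:-→d21:-→d22:-→d23:-→d24:-→d25:-→d26:-→d27:-→d28:H2  best=H2
  add 14.155.195.0/24 -> H3 at depth 24
  del 29.229.198.45/32 (clear depth 32)
  add 0.0.0.0/0 -> H5 at depth 0
  ? 14.155.195.0  path d0:H5→d1:-→d2:-→d3:-→d4:-→d5:-→d6:-→d7:-→d8:-→d9:-→d10:-→d11:-→d12:-→d13:-→d14:-→d15:-→d16:-→d17:-→d18:-→d19:-→d20:-→d21:-→d22:-→d23:-→d24:H3  best=H3

== LOOKUPS ==
["H2","H3"]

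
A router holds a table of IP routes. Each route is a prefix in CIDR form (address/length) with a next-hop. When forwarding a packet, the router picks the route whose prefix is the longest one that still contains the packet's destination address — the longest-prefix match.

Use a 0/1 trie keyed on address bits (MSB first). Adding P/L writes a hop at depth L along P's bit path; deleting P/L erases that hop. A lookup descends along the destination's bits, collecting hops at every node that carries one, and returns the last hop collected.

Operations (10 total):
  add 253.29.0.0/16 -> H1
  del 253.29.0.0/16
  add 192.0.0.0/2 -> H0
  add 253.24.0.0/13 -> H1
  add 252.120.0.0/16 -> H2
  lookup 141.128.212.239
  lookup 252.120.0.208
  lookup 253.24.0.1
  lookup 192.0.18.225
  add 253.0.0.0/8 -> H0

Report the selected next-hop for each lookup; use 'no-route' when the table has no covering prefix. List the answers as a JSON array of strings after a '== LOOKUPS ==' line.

Apply in order:
  add 253.29.0.0/16 -> H1 at depth 16
  del 253.29.0.0/16 (clear depth 16)
  add 192.0.0.0/2 -> H0 at depth 2
  add 253.24.0.0/13 -> H1 at depth 13
  add 252.120.0.0/16 -> H2 at depth 16
  ? 141.128.212.239  path d0:-→d1:-  best=no-route
  ? 252.120.0.208  path d0:-→d1:-→d2:H0→d3:-→d4:-→d5:-→d6:-→d7:-→d8:-→d9:-→d10:-→d11:-→d12:-→d13:-→d14:-→d15:-→d16:H2  best=H2
  ? 253.24.0.1  path d0:-→d1:-→d2:H0→d3:-→d4:-→d5:-→d6:-→d7:-→d8:-→d9:-→d10:-→d11:-→d12:-→d13:H1  best=H1
  ? 192.0.18.225  path d0:-→d1:-→d2:H0  best=H0
  add 253.0.0.0/8 -> H0 at depth 8

== LOOKUPS ==
["no-route","H2","H1","H0"]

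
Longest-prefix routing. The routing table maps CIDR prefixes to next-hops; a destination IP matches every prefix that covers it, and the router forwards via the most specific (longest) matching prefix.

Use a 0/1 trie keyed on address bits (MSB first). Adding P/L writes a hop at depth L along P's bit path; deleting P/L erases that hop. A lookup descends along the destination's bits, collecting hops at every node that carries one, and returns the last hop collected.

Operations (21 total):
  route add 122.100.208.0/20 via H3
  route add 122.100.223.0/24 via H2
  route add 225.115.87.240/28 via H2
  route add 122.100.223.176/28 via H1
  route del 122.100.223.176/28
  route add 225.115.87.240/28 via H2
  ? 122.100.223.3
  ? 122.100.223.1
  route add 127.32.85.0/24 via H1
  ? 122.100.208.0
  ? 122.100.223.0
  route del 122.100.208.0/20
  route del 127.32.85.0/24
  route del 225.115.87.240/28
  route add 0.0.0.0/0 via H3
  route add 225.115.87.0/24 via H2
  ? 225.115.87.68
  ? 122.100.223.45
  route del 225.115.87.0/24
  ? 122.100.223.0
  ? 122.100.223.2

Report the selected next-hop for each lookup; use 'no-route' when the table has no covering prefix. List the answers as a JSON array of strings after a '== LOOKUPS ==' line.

Apply in order:
  + 122.100.208.0/20 (H3) depth=20
  + 122.100.223.0/24 (H2) depth=24
  + 225.115.87.240/28 (H2) depth=28
  + 122.100.223.176/28 (H1) depth=28
  del 122.100.223.176/28 (clear depth 28)
  + 225.115.87.240/28 (H2) depth=28
  lookup 122.100.223.3: bits 011110100110010011011111 walk d0:-→d1:-→d2:-→d3:-→d4:-→d5:-→d6:-→d7:-→d8:-→d9:-→d10:-→d11:-→d12:-→d13:-→d14:-→d15:-→d16:-→d17:-→d18:-→d19:-→d20:H3→d21:-→d22:-→d23:-→d24:H2 -> H2
  lookup 122.100.223.1: bits 011110100110010011011111 walk d0:-→d1:-→d2:-→d3:-→d4:-→d5:-→d6:-→d7:-→d8:-→d9:-→d10:-→d11:-→d12:-→d13:-→d14:-→d15:-→d16:-→d17:-→d18:-→d19:-→d20:H3→d21:-→d22:-→d23:-→d24:H2 -> H2
  + 127.32.85.0/24 (H1) depth=24
  lookup 122.100.208.0: bits 01111010011001001101 walk d0:-→d1:-→d2:-→d3:-→d4:-→d5:-→d6:-→d7:-→d8:-→d9:-→d10:-→d11:-→d12:-→d13:-→d14:-→d15:-→d16:-→d17:-→d18:-→d19:-→d20:H3 -> H3
  lookup 122.100.223.0: bits 011110100110010011011111 walk d0:-→d1:-→d2:-→d3:-→d4:-→d5:-→d6:-→d7:-→d8:-→d9:-→d10:-→d11:-→d12:-→d13:-→d14:-→d15:-→d16:-→d17:-→d18:-→d19:-→d20:H3→d21:-→d22:-→d23:-→d24:H2 -> H2
  del 122.100.208.0/20 (clear depth 20)
  del 127.32.85.0/24 (clear depth 24)
  del 225.115.87.240/28 (clear depth 28)
  + 0.0.0.0/0 (H3) depth=0
  + 225.115.87.0/24 (H2) depth=24
  lookup 225.115.87.68: bits 111000010111001101010111 walk d0:H3→d1:-→d2:-→d3:-→d4:-→d5:-→d6:-→d7:-→d8:-→d9:-→d10:-→d11:-→d12:-→d13:-→d14:-→d15:-→d16:-→d17:-→d18:-→d19:-→d20:-→d21:-→d22:-→d23:-→d24:H2 -> H2
  lookup 122.100.223.45: bits 011110100110010011011111 walk d0:H3→d1:-→d2:-→d3:-→d4:-→d5:-→d6:-→d7:-→d8:-→d9:-→d10:-→d11:-→d12:-→d13:-→d14:-→d15:-→d16:-→d17:-→d18:-→d19:-→d20:-→d21:-→d22:-→d23:-→d24:H2 -> H2
  del 225.115.87.0/24 (clear depth 24)
  lookup 122.100.223.0: bits 011110100110010011011111 walk d0:H3→d1:-→d2:-→d3:-→d4:-→d5:-→d6:-→d7:-→d8:-→d9:-→d10:-→d11:-→d12:-→d13:-→d14:-→d15:-→d16:-→d17:-→d18:-→d19:-→d20:-→d21:-→d22:-→d23:-→d24:H2 -> H2
  lookup 122.100.223.2: bits 011110100110010011011111 walk d0:H3→d1:-→d2:-→d3:-→d4:-→d5:-→d6:-→d7:-→d8:-→d9:-→d10:-→d11:-→d12:-→d13:-→d14:-→d15:-→d16:-→d17:-→d18:-→d19:-→d20:-→d21:-→d22:-→d23:-→d24:H2 -> H2

== LOOKUPS ==
["H2","H2","H3","H2","H2","H2","H2","H2"]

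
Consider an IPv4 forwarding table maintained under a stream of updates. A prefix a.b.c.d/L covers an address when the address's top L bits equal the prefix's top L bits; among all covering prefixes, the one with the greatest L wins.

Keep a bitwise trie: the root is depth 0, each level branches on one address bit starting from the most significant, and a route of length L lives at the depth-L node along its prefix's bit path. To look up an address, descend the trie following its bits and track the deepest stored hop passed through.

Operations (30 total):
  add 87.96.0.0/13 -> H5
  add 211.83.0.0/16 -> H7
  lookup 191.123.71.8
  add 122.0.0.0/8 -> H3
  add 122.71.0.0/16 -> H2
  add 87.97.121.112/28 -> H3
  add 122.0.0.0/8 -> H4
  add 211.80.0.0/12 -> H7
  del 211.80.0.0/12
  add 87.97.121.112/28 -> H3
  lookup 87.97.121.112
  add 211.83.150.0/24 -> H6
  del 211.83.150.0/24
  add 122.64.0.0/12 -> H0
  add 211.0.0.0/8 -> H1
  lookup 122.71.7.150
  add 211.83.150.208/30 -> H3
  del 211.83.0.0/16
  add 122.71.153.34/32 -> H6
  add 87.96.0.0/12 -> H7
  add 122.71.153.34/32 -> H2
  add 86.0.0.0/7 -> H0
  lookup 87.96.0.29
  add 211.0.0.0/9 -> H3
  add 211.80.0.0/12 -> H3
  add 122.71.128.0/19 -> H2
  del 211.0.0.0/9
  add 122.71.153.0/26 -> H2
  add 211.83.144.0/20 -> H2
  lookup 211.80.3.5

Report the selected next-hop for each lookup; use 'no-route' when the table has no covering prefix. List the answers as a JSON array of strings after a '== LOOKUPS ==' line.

Trace:
  + 87.96.0.0/13 (H5) depth=13
  + 211.83.0.0/16 (H7) depth=16
  ? 191.123.71.8  path d0:-→d1:-  best=no-route
  + 122.0.0.0/8 (H3) depth=8
  + 122.71.0.0/16 (H2) depth=16
  + 87.97.121.112/28 (H3) depth=28
  + 122.0.0.0/8 (H4) depth=8
  + 211.80.0.0/12 (H7) depth=12
  - 211.80.0.0/12 clear@12
  + 87.97.121.112/28 (H3) depth=28
  ? 87.97.121.112  path d0:-→d1:-→d2:-→d3:-→d4:-→d5:-→d6:-→d7:-→d8:-→d9:-→d10:-→d11:-→d12:-→d13:H5→d14:-→d15:-→d16:-→d17:-→d18:-→d19:-→d20:-→d21:-→d22:-→d23:-→d24:-→d25:-→d26:-→d27:-→d28:H3  best=H3
  + 211.83.150.0/24 (H6) depth=24
  - 211.83.150.0/24 clear@24
  + 122.64.0.0/12 (H0) depth=12
  + 211.0.0.0/8 (H1) depth=8
  ? 122.71.7.150  path d0:-→d1:-→d2:-→d3:-→d4:-→d5:-→d6:-→d7:-→d8:H4→d9:-→d10:-→d11:-→d12:H0→d13:-→d14:-→d15:-→d16:H2  best=H2
  + 211.83.150.208/30 (H3) depth=30
  - 211.83.0.0/16 clear@16
  + 122.71.153.34/32 (H6) depth=32
  + 87.96.0.0/12 (H7) depth=12
  + 122.71.153.34/32 (H2) depth=32
  + 86.0.0.0/7 (H0) depth=7
  ? 87.96.0.29  path d0:-→d1:-→d2:-→d3:-→d4:-→d5:-→d6:-→d7:H0→d8:-→d9:-→d10:-→d11:-→d12:H7→d13:H5→d14:-→d15:-  best=H5
  + 211.0.0.0/9 (H3) depth=9
  + 211.80.0.0/12 (H3) depth=12
  + 122.71.128.0/19 (H2) depth=19
  - 211.0.0.0/9 clear@9
  + 122.71.153.0/26 (H2) depth=26
  + 211.83.144.0/20 (H2) depth=20
  ? 211.80.3.5  path d0:-→d1:-→d2:-→d3:-→d4:-→d5:-→d6:-→d7:-→d8:H1→d9:-→d10:-→d11:-→d12:H3→d13:-→d14:-  best=H3

== LOOKUPS ==
["no-route","H3","H2","H5","H3"]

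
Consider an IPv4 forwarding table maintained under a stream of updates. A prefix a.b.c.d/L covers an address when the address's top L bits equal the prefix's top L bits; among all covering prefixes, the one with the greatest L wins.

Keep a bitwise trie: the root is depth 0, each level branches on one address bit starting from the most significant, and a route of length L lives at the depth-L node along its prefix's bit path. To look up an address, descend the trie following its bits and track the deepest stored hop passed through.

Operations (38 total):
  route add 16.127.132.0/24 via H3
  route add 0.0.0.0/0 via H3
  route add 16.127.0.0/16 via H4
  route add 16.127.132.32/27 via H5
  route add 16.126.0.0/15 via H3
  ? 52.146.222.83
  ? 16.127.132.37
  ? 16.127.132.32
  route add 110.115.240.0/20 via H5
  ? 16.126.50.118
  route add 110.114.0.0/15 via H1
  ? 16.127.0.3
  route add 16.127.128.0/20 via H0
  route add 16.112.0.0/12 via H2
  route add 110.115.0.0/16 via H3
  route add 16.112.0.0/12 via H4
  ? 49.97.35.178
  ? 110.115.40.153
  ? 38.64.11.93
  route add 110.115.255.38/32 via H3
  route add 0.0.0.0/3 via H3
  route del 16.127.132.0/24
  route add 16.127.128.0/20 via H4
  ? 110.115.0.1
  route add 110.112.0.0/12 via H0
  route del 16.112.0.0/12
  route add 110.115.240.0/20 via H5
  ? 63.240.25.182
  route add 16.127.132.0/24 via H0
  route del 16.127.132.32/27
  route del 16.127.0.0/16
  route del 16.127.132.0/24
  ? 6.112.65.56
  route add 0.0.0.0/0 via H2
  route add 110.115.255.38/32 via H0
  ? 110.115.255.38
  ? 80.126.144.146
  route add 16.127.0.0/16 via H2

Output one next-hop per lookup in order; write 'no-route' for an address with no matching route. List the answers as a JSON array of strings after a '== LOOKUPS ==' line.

Trace:
  + 16.127.132.0/24 (H3) depth=24
  + 0.0.0.0/0 (H3) depth=0
  + 16.127.0.0/16 (H4) depth=16
  + 16.127.132.32/27 (H5) depth=27
  + 16.126.0.0/15 (H3) depth=15
  Q 52.146.222.83: descend 00 ; hops seen [H3] ; pick H3
  Q 16.127.132.37: descend 000100000111111110000100001 ; hops seen [H3,H3,H4,H3,H5] ; pick H5
  Q 16.127.132.32: descend 000100000111111110000100001 ; hops seen [H3,H3,H4,H3,H5] ; pick H5
  + 110.115.240.0/20 (H5) depth=20
  Q 16.126.50.118: descend 000100000111111 ; hops seen [H3,H3] ; pick H3
  + 110.114.0.0/15 (H1) depth=15
  Q 16.127.0.3: descend 0001000001111111 ; hops seen [H3,H3,H4] ; pick H4
  + 16.127.128.0/20 (H0) depth=20
  + 16.112.0.0/12 (H2) depth=12
  + 110.115.0.0/16 (H3) depth=16
  + 16.112.0.0/12 (H4) depth=12
  Q 49.97.35.178: descend 00 ; hops seen [H3] ; pick H3
  Q 110.115.40.153: descend 0110111001110011 ; hops seen [H3,H1,H3] ; pick H3
  Q 38.64.11.93: descend 00 ; hops seen [H3] ; pick H3
  + 110.115.255.38/32 (H3) depth=32
  + 0.0.0.0/3 (H3) depth=3
  del 16.127.132.0/24 (clear depth 24)
  + 16.127.128.0/20 (H4) depth=20
  Q 110.115.0.1: descend 0110111001110011 ; hops seen [H3,H1,H3] ; pick H3
  + 110.112.0.0/12 (H0) depth=12
  del 16.112.0.0/12 (clear depth 12)
  + 110.115.240.0/20 (H5) depth=20
  Q 63.240.25.182: descend 00 ; hops seen [H3] ; pick H3
  + 16.127.132.0/24 (H0) depth=24
  del 16.127.132.32/27 (clear depth 27)
  del 16.127.0.0/16 (clear depth 16)
  del 16.127.132.0/24 (clear depth 24)
  Q 6.112.65.56: descend 000 ; hops seen [H3,H3] ; pick H3
  + 0.0.0.0/0 (H2) depth=0
  + 110.115.255.38/32 (H0) depth=32
  Q 110.115.255.38: descend 01101110011100111111111100100110 ; hops seen [H2,H0,H1,H3,H5,H0] ; pick H0
  Q 80.126.144.146: descend 01 ; hops seen [H2] ; pick H2
  + 16.127.0.0/16 (H2) depth=16

== LOOKUPS ==
["H3","H5","H5","H3","H4","H3","H3","H3","H3","H3","H3","H0","H2"]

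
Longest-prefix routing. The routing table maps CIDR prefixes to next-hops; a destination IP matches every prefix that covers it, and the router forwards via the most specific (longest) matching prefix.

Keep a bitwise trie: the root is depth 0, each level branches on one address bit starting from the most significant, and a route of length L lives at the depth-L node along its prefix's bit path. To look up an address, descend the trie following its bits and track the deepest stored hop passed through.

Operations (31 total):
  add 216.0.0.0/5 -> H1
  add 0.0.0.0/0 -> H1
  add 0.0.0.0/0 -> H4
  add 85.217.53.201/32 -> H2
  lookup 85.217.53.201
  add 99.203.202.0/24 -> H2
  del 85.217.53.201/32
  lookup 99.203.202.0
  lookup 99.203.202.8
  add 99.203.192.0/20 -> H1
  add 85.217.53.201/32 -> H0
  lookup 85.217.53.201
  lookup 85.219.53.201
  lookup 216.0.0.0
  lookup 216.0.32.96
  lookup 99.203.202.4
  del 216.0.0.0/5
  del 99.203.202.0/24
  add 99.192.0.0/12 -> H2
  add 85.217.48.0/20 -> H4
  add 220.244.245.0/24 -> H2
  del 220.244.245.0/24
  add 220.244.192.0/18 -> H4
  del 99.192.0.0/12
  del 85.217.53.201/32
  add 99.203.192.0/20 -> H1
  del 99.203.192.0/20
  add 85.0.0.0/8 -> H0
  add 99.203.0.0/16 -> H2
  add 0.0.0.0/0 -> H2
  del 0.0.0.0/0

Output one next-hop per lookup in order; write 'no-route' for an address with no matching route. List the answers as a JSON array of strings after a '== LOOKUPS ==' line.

Apply in order:
  add 216.0.0.0/5 -> H1 at depth 5
  add 0.0.0.0/0 -> H1 at depth 0
  add 0.0.0.0/0 -> H4 at depth 0
  add 85.217.53.201/32 -> H2 at depth 32
  Q 85.217.53.201: descend 01010101110110010011010111001001 ; hops seen [H4,H2] ; pick H2
  add 99.203.202.0/24 -> H2 at depth 24
  - 85.217.53.201/32 clear@32
  Q 99.203.202.0: descend 011000111100101111001010 ; hops seen [H4,H2] ; pick H2
  Q 99.203.202.8: descend 011000111100101111001010 ; hops seen [H4,H2] ; pick H2
  add 99.203.192.0/20 -> H1 at depth 20
  add 85.217.53.201/32 -> H0 at depth 32
  Q 85.217.53.201: descend 01010101110110010011010111001001 ; hops seen [H4,H0] ; pick H0
  Q 85.219.53.201: descend 01010101110110 ; hops seen [H4] ; pick H4
  Q 216.0.0.0: descend 11011 ; hops seen [H4,H1] ; pick H1
  Q 216.0.32.96: descend 11011 ; hops seen [H4,H1] ; pick H1
  Q 99.203.202.4: descend 011000111100101111001010 ; hops seen [H4,H1,H2] ; pick H2
  - 216.0.0.0/5 clear@5
  - 99.203.202.0/24 clear@24
  add 99.192.0.0/12 -> H2 at depth 12
  add 85.217.48.0/20 -> H4 at depth 20
  add 220.244.245.0/24 -> H2 at depth 24
  - 220.244.245.0/24 clear@24
  add 220.244.192.0/18 -> H4 at depth 18
  - 99.192.0.0/12 clear@12
  - 85.217.53.201/32 clear@32
  add 99.203.192.0/20 -> H1 at depth 20
  - 99.203.192.0/20 clear@20
  add 85.0.0.0/8 -> H0 at depth 8
  add 99.203.0.0/16 -> H2 at depth 16
  add 0.0.0.0/0 -> H2 at depth 0
  - 0.0.0.0/0 clear@0

== LOOKUPS ==
["H2","H2","H2","H0","H4","H1","H1","H2"]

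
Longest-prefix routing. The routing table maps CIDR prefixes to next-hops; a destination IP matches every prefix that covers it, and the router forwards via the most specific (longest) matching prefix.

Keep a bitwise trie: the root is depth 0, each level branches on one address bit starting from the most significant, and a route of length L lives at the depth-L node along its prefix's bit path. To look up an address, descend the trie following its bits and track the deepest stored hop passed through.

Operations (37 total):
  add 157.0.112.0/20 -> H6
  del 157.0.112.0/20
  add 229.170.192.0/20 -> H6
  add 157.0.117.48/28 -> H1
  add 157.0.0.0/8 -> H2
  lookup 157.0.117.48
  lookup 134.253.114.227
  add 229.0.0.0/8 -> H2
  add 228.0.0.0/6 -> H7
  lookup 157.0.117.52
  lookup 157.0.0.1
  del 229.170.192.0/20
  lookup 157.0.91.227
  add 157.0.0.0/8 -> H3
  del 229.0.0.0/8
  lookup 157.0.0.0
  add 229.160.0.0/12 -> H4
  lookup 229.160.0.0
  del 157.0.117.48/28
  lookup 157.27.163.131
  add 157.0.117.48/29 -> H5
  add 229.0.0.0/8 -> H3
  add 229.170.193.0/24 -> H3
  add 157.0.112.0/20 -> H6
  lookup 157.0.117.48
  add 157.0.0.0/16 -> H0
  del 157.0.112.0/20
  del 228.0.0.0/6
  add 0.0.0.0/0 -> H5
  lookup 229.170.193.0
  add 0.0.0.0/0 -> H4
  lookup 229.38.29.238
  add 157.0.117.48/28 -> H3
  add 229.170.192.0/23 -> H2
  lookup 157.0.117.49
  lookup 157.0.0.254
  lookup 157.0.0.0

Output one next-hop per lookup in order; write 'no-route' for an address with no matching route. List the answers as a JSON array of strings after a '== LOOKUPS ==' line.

Apply in order:
  add 157.0.112.0/20 -> H6 at depth 20
  del 157.0.112.0/20 (clear depth 20)
  add 229.170.192.0/20 -> H6 at depth 20
  add 157.0.117.48/28 -> H1 at depth 28
  add 157.0.0.0/8 -> H2 at depth 8
  Q 157.0.117.48: descend 1001110100000000011101010011 ; hops seen [H2,H1] ; pick H1
  Q 134.253.114.227: descend 100 ; hops seen [∅] ; pick no-route
  add 229.0.0.0/8 -> H2 at depth 8
  add 228.0.0.0/6 -> H7 at depth 6
  Q 157.0.117.52: descend 1001110100000000011101010011 ; hops seen [H2,H1] ; pick H1
  Q 157.0.0.1: descend 10011101000000000 ; hops seen [H2] ; pick H2
  del 229.170.192.0/20 (clear depth 20)
  Q 157.0.91.227: descend 100111010000000001 ; hops seen [H2] ; pick H2
  add 157.0.0.0/8 -> H3 at depth 8
  del 229.0.0.0/8 (clear depth 8)
  Q 157.0.0.0: descend 10011101000000000 ; hops seen [H3] ; pick H3
  add 229.160.0.0/12 -> H4 at depth 12
  Q 229.160.0.0: descend 111001011010 ; hops seen [H7,H4] ; pick H4
  del 157.0.117.48/28 (clear depth 28)
  Q 157.27.163.131: descend 10011101000 ; hops seen [H3] ; pick H3
  add 157.0.117.48/29 -> H5 at depth 29
  add 229.0.0.0/8 -> H3 at depth 8
  add 229.170.193.0/24 -> H3 at depth 24
  add 157.0.112.0/20 -> H6 at depth 20
  Q 157.0.117.48: descend 10011101000000000111010100110 ; hops seen [H3,H6,H5] ; pick H5
  add 157.0.0.0/16 -> H0 at depth 16
  del 157.0.112.0/20 (clear depth 20)
  del 228.0.0.0/6 (clear depth 6)
  add 0.0.0.0/0 -> H5 at depth 0
  Q 229.170.193.0: descend 111001011010101011000001 ; hops seen [H5,H3,H4,H3] ; pick H3
  add 0.0.0.0/0 -> H4 at depth 0
  Q 229.38.29.238: descend 11100101 ; hops seen [H4,H3] ; pick H3
  add 157.0.117.48/28 -> H3 at depth 28
  add 229.170.192.0/23 -> H2 at depth 23
  Q 157.0.117.49: descend 10011101000000000111010100110 ; hops seen [H4,H3,H0,H3,H5] ; pick H5
  Q 157.0.0.254: descend 10011101000000000 ; hops seen [H4,H3,H0] ; pick H0
  Q 157.0.0.0: descend 10011101000000000 ; hops seen [H4,H3,H0] ; pick H0

== LOOKUPS ==
["H1","no-route","H1","H2","H2","H3","H4","H3","H5","H3","H3","H5","H0","H0"]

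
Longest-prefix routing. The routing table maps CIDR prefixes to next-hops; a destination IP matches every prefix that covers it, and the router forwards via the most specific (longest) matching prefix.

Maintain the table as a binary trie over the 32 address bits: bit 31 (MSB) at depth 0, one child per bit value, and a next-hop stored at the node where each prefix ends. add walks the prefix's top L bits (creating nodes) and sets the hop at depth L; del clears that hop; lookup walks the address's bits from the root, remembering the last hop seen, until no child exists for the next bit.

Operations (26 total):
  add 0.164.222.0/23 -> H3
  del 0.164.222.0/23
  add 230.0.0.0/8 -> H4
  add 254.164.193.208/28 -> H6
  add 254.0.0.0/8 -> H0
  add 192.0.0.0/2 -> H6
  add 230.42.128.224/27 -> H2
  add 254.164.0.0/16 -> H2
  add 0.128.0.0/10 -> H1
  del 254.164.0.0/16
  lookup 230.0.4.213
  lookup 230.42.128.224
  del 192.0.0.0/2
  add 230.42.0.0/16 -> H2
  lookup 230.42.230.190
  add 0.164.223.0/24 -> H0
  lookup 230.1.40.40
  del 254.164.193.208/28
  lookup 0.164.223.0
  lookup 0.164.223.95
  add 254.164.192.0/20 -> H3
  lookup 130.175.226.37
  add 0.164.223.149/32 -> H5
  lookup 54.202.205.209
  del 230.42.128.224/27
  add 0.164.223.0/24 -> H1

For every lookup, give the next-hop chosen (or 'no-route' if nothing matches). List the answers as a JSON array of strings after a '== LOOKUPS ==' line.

Trace:
  + 0.164.222.0/23 (H3) depth=23
  del 0.164.222.0/23 (clear depth 23)
  + 230.0.0.0/8 (H4) depth=8
  + 254.164.193.208/28 (H6) depth=28
  + 254.0.0.0/8 (H0) depth=8
  + 192.0.0.0/2 (H6) depth=2
  + 230.42.128.224/27 (H2) depth=27
  + 254.164.0.0/16 (H2) depth=16
  + 0.128.0.0/10 (H1) depth=10
  del 254.164.0.0/16 (clear depth 16)
  ? 230.0.4.213  path d0:-→d1:-→d2:H6→d3:-→d4:-→d5:-→d6:-→d7:-→d8:H4→d9:-→d10:-  best=H4
  ? 230.42.128.224  path d0:-→d1:-→d2:H6→d3:-→d4:-→d5:-→d6:-→d7:-→d8:H4→d9:-→d10:-→d11:-→d12:-→d13:-→d14:-→d15:-→d16:-→d17:-→d18:-→d19:-→d20:-→d21:-→d22:-→d23:-→d24:-→d25:-→d26:-→d27:H2  best=H2
  del 192.0.0.0/2 (clear depth 2)
  + 230.42.0.0/16 (H2) depth=16
  ? 230.42.230.190  path d0:-→d1:-→d2:-→d3:-→d4:-→d5:-→d6:-→d7:-→d8:H4→d9:-→d10:-→d11:-→d12:-→d13:-→d14:-→d15:-→d16:H2→d17:-  best=H2
  + 0.164.223.0/24 (H0) depth=24
  ? 230.1.40.40  path d0:-→d1:-→d2:-→d3:-→d4:-→d5:-→d6:-→d7:-→d8:H4→d9:-→d10:-  best=H4
  del 254.164.193.208/28 (clear depth 28)
  ? 0.164.223.0  path d0:-→d1:-→d2:-→d3:-→d4:-→d5:-→d6:-→d7:-→d8:-→d9:-→d10:H1→d11:-→d12:-→d13:-→d14:-→d15:-→d16:-→d17:-→d18:-→d19:-→d20:-→d21:-→d22:-→d23:-→d24:H0  best=H0
  ? 0.164.223.95  path d0:-→d1:-→d2:-→d3:-→d4:-→d5:-→d6:-→d7:-→d8:-→d9:-→d10:H1→d11:-→d12:-→d13:-→d14:-→d15:-→d16:-→d17:-→d18:-→d19:-→d20:-→d21:-→d22:-→d23:-→d24:H0  best=H0
  + 254.164.192.0/20 (H3) depth=20
  ? 130.175.226.37  path d0:-→d1:-  best=no-route
  + 0.164.223.149/32 (H5) depth=32
  ? 54.202.205.209  path d0:-→d1:-→d2:-  best=no-route
  del 230.42.128.224/27 (clear depth 27)
  + 0.164.223.0/24 (H1) depth=24

== LOOKUPS ==
["H4","H2","H2","H4","H0","H0","no-route","no-route"]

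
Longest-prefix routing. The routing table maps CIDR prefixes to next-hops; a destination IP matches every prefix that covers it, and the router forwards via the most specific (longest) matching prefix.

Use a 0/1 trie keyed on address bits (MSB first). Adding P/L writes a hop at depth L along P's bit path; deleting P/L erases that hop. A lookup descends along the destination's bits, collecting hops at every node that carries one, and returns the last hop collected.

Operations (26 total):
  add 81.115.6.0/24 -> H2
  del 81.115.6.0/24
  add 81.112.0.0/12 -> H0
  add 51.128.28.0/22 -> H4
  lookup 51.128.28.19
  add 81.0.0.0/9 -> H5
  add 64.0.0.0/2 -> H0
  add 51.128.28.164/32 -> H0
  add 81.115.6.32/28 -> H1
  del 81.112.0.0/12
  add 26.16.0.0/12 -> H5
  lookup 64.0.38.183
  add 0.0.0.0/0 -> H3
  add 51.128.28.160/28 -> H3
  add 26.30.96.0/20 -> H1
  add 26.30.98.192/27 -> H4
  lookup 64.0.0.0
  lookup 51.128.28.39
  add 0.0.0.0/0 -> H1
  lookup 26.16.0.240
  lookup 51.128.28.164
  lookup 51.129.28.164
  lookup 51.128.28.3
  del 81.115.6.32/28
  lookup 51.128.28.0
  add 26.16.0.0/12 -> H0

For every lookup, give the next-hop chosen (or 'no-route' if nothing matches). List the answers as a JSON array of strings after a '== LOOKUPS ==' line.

Trace:
  add 81.115.6.0/24 -> H2 at depth 24
  - 81.115.6.0/24 clear@24
  add 81.112.0.0/12 -> H0 at depth 12
  add 51.128.28.0/22 -> H4 at depth 22
  lookup 51.128.28.19: bits 0011001110000000000111 walk d0:-→d1:-→d2:-→d3:-→d4:-→d5:-→d6:-→d7:-→d8:-→d9:-→d10:-→d11:-→d12:-→d13:-→d14:-→d15:-→d16:-→d17:-→d18:-→d19:-→d20:-→d21:-→d22:H4 -> H4
  add 81.0.0.0/9 -> H5 at depth 9
  add 64.0.0.0/2 -> H0 at depth 2
  add 51.128.28.164/32 -> H0 at depth 32
  add 81.115.6.32/28 -> H1 at depth 28
  - 81.112.0.0/12 clear@12
  add 26.16.0.0/12 -> H5 at depth 12
  lookup 64.0.38.183: bits 010 walk d0:-→d1:-→d2:H0→d3:- -> H0
  add 0.0.0.0/0 -> H3 at depth 0
  add 51.128.28.160/28 -> H3 at depth 28
  add 26.30.96.0/20 -> H1 at depth 20
  add 26.30.98.192/27 -> H4 at depth 27
  lookup 64.0.0.0: bits 010 walk d0:H3→d1:-→d2:H0→d3:- -> H0
  lookup 51.128.28.39: bits 001100111000000000011100 walk d0:H3→d1:-→d2:-→d3:-→d4:-→d5:-→d6:-→d7:-→d8:-→d9:-→d10:-→d11:-→d12:-→d13:-→d14:-→d15:-→d16:-→d17:-→d18:-→d19:-→d20:-→d21:-→d22:H4→d23:-→d24:- -> H4
  add 0.0.0.0/0 -> H1 at depth 0
  lookup 26.16.0.240: bits 000110100001 walk d0:H1→d1:-→d2:-→d3:-→d4:-→d5:-→d6:-→d7:-→d8:-→d9:-→d10:-→d11:-→d12:H5 -> H5
  lookup 51.128.28.164: bits 00110011100000000001110010100100 walk d0:H1→d1:-→d2:-→d3:-→d4:-→d5:-→d6:-→d7:-→d8:-→d9:-→d10:-→d11:-→d12:-→d13:-→d14:-→d15:-→d16:-→d17:-→d18:-→d19:-→d20:-→d21:-→d22:H4→d23:-→d24:-→d25:-→d26:-→d27:-→d28:H3→d29:-→d30:-→d31:-→d32:H0 -> H0
  lookup 51.129.28.164: bits 001100111000000 walk d0:H1→d1:-→d2:-→d3:-→d4:-→d5:-→d6:-→d7:-→d8:-→d9:-→d10:-→d11:-→d12:-→d13:-→d14:-→d15:- -> H1
  lookup 51.128.28.3: bits 001100111000000000011100 walk d0:H1→d1:-→d2:-→d3:-→d4:-→d5:-→d6:-→d7:-→d8:-→d9:-→d10:-→d11:-→d12:-→d13:-→d14:-→d15:-→d16:-→d17:-→d18:-→d19:-→d20:-→d21:-→d22:H4→d23:-→d24:- -> H4
  - 81.115.6.32/28 clear@28
  lookup 51.128.28.0: bits 001100111000000000011100 walk d0:H1→d1:-→d2:-→d3:-→d4:-→d5:-→d6:-→d7:-→d8:-→d9:-→d10:-→d11:-→d12:-→d13:-→d14:-→d15:-→d16:-→d17:-→d18:-→d19:-→d20:-→d21:-→d22:H4→d23:-→d24:- -> H4
  add 26.16.0.0/12 -> H0 at depth 12

== LOOKUPS ==
["H4","H0","H0","H4","H5","H0","H1","H4","H4"]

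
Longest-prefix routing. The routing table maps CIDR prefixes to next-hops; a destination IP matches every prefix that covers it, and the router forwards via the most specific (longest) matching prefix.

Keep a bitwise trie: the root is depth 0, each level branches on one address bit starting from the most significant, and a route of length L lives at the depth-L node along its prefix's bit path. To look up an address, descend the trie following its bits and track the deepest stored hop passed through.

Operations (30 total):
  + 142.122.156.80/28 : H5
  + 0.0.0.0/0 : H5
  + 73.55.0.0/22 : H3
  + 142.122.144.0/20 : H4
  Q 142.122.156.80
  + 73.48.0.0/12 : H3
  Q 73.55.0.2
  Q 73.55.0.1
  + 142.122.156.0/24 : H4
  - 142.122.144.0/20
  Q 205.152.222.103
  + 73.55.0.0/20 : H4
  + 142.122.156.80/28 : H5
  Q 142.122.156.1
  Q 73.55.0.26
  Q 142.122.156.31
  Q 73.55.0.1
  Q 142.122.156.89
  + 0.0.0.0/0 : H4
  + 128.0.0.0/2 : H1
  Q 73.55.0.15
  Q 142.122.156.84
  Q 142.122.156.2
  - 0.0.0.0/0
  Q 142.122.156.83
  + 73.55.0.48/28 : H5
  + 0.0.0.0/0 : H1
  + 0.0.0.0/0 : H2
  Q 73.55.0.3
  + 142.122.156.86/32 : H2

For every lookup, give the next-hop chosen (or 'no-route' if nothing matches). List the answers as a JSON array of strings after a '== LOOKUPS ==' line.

Trace:
  add 142.122.156.80/28 -> H5 at depth 28
  add 0.0.0.0/0 -> H5 at depth 0
  add 73.55.0.0/22 -> H3 at depth 22
  add 142.122.144.0/20 -> H4 at depth 20
  lookup 142.122.156.80: bits 1000111001111010100111000101 walk d0:H5→d1:-→d2:-→d3:-→d4:-→d5:-→d6:-→d7:-→d8:-→d9:-→d10:-→d11:-→d12:-→d13:-→d14:-→d15:-→d16:-→d17:-→d18:-→d19:-→d20:H4→d21:-→d22:-→d23:-→d24:-→d25:-→d26:-→d27:-→d28:H5 -> H5
  add 73.48.0.0/12 -> H3 at depth 12
  lookup 73.55.0.2: bits 0100100100110111000000 walk d0:H5→d1:-→d2:-→d3:-→d4:-→d5:-→d6:-→d7:-→d8:-→d9:-→d10:-→d11:-→d12:H3→d13:-→d14:-→d15:-→d16:-→d17:-→d18:-→d19:-→d20:-→d21:-→d22:H3 -> H3
  lookup 73.55.0.1: bits 0100100100110111000000 walk d0:H5→d1:-→d2:-→d3:-→d4:-→d5:-→d6:-→d7:-→d8:-→d9:-→d10:-→d11:-→d12:H3→d13:-→d14:-→d15:-→d16:-→d17:-→d18:-→d19:-→d20:-→d21:-→d22:H3 -> H3
  add 142.122.156.0/24 -> H4 at depth 24
  del 142.122.144.0/20 (clear depth 20)
  lookup 205.152.222.103: bits 1 walk d0:H5→d1:- -> H5
  add 73.55.0.0/20 -> H4 at depth 20
  add 142.122.156.80/28 -> H5 at depth 28
  lookup 142.122.156.1: bits 1000111001111010100111000 walk d0:H5→d1:-→d2:-→d3:-→d4:-→d5:-→d6:-→d7:-→d8:-→d9:-→d10:-→d11:-→d12:-→d13:-→d14:-→d15:-→d16:-→d17:-→d18:-→d19:-→d20:-→d21:-→d22:-→d23:-→d24:H4→d25:- -> H4
  lookup 73.55.0.26: bits 0100100100110111000000 walk d0:H5→d1:-→d2:-→d3:-→d4:-→d5:-→d6:-→d7:-→d8:-→d9:-→d10:-→d11:-→d12:H3→d13:-→d14:-→d15:-→d16:-→d17:-→d18:-→d19:-→d20:H4→d21:-→d22:H3 -> H3
  lookup 142.122.156.31: bits 1000111001111010100111000 walk d0:H5→d1:-→d2:-→d3:-→d4:-→d5:-→d6:-→d7:-→d8:-→d9:-→d10:-→d11:-→d12:-→d13:-→d14:-→d15:-→d16:-→d17:-→d18:-→d19:-→d20:-→d21:-→d22:-→d23:-→d24:H4→d25:- -> H4
  lookup 73.55.0.1: bits 0100100100110111000000 walk d0:H5→d1:-→d2:-→d3:-→d4:-→d5:-→d6:-→d7:-→d8:-→d9:-→d10:-→d11:-→d12:H3→d13:-→d14:-→d15:-→d16:-→d17:-→d18:-→d19:-→d20:H4→d21:-→d22:H3 -> H3
  lookup 142.122.156.89: bits 1000111001111010100111000101 walk d0:H5→d1:-→d2:-→d3:-→d4:-→d5:-→d6:-→d7:-→d8:-→d9:-→d10:-→d11:-→d12:-→d13:-→d14:-→d15:-→d16:-→d17:-→d18:-→d19:-→d20:-→d21:-→d22:-→d23:-→d24:H4→d25:-→d26:-→d27:-→d28:H5 -> H5
  add 0.0.0.0/0 -> H4 at depth 0
  add 128.0.0.0/2 -> H1 at depth 2
  lookup 73.55.0.15: bits 0100100100110111000000 walk d0:H4→d1:-→d2:-→d3:-→d4:-→d5:-→d6:-→d7:-→d8:-→d9:-→d10:-→d11:-→d12:H3→d13:-→d14:-→d15:-→d16:-→d17:-→d18:-→d19:-→d20:H4→d21:-→d22:H3 -> H3
  lookup 142.122.156.84: bits 1000111001111010100111000101 walk d0:H4→d1:-→d2:H1→d3:-→d4:-→d5:-→d6:-→d7:-→d8:-→d9:-→d10:-→d11:-→d12:-→d13:-→d14:-→d15:-→d16:-→d17:-→d18:-→d19:-→d20:-→d21:-→d22:-→d23:-→d24:H4→d25:-→d26:-→d27:-→d28:H5 -> H5
  lookup 142.122.156.2: bits 1000111001111010100111000 walk d0:H4→d1:-→d2:H1→d3:-→d4:-→d5:-→d6:-→d7:-→d8:-→d9:-→d10:-→d11:-→d12:-→d13:-→d14:-→d15:-→d16:-→d17:-→d18:-→d19:-→d20:-→d21:-→d22:-→d23:-→d24:H4→d25:- -> H4
  del 0.0.0.0/0 (clear depth 0)
  lookup 142.122.156.83: bits 1000111001111010100111000101 walk d0:-→d1:-→d2:H1→d3:-→d4:-→d5:-→d6:-→d7:-→d8:-→d9:-→d10:-→d11:-→d12:-→d13:-→d14:-→d15:-→d16:-→d17:-→d18:-→d19:-→d20:-→d21:-→d22:-→d23:-→d24:H4→d25:-→d26:-→d27:-→d28:H5 -> H5
  add 73.55.0.48/28 -> H5 at depth 28
  add 0.0.0.0/0 -> H1 at depth 0
  add 0.0.0.0/0 -> H2 at depth 0
  lookup 73.55.0.3: bits 01001001001101110000000000 walk d0:H2→d1:-→d2:-→d3:-→d4:-→d5:-→d6:-→d7:-→d8:-→d9:-→d10:-→d11:-→d12:H3→d13:-→d14:-→d15:-→d16:-→d17:-→d18:-→d19:-→d20:H4→d21:-→d22:H3→d23:-→d24:-→d25:-→d26:- -> H3
  add 142.122.156.86/32 -> H2 at depth 32

== LOOKUPS ==
["H5","H3","H3","H5","H4","H3","H4","H3","H5","H3","H5","H4","H5","H3"]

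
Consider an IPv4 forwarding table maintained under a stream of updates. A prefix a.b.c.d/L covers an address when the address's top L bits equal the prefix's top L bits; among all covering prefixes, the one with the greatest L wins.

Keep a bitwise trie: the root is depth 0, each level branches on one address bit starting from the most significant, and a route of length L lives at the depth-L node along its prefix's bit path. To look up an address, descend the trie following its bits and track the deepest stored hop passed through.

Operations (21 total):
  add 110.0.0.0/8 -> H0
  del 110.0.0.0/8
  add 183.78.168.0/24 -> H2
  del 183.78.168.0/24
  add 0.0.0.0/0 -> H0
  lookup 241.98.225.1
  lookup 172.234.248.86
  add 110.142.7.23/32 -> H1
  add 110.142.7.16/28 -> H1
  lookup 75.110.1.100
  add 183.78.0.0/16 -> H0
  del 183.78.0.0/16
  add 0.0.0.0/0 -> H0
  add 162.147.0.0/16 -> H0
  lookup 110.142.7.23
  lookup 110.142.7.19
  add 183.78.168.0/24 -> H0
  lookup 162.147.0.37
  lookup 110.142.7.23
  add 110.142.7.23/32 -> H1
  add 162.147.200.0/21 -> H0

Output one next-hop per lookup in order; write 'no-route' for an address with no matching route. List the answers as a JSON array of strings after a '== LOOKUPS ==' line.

Apply in order:
  + 110.0.0.0/8 (H0) depth=8
  - 110.0.0.0/8 clear@8
  + 183.78.168.0/24 (H2) depth=24
  - 183.78.168.0/24 clear@24
  + 0.0.0.0/0 (H0) depth=0
  ? 241.98.225.1  path d0:H0→d1:-  best=H0
  ? 172.234.248.86  path d0:H0→d1:-→d2:-→d3:-  best=H0
  + 110.142.7.23/32 (H1) depth=32
  + 110.142.7.16/28 (H1) depth=28
  ? 75.110.1.100  path d0:H0→d1:-→d2:-  best=H0
  + 183.78.0.0/16 (H0) depth=16
  - 183.78.0.0/16 clear@16
  + 0.0.0.0/0 (H0) depth=0
  + 162.147.0.0/16 (H0) depth=16
  ? 110.142.7.23  path d0:H0→d1:-→d2:-→d3:-→d4:-→d5:-→d6:-→d7:-→d8:-→d9:-→d10:-→d11:-→d12:-→d13:-→d14:-→d15:-→d16:-→d17:-→d18:-→d19:-→d20:-→d21:-→d22:-→d23:-→d24:-→d25:-→d26:-→d27:-→d28:H1→d29:-→d30:-→d31:-→d32:H1  best=H1
  ? 110.142.7.19  path d0:H0→d1:-→d2:-→d3:-→d4:-→d5:-→d6:-→d7:-→d8:-→d9:-→d10:-→d11:-→d12:-→d13:-→d14:-→d15:-→d16:-→d17:-→d18:-→d19:-→d20:-→d21:-→d22:-→d23:-→d24:-→d25:-→d26:-→d27:-→d28:H1→d29:-  best=H1
  + 183.78.168.0/24 (H0) depth=24
  ? 162.147.0.37  path d0:H0→d1:-→d2:-→d3:-→d4:-→d5:-→d6:-→d7:-→d8:-→d9:-→d10:-→d11:-→d12:-→d13:-→d14:-→d15:-→d16:H0  best=H0
  ? 110.142.7.23  path d0:H0→d1:-→d2:-→d3:-→d4:-→d5:-→d6:-→d7:-→d8:-→d9:-→d10:-→d11:-→d12:-→d13:-→d14:-→d15:-→d16:-→d17:-→d18:-→d19:-→d20:-→d21:-→d22:-→d23:-→d24:-→d25:-→d26:-→d27:-→d28:H1→d29:-→d30:-→d31:-→d32:H1  best=H1
  + 110.142.7.23/32 (H1) depth=32
  + 162.147.200.0/21 (H0) depth=21

== LOOKUPS ==
["H0","H0","H0","H1","H1","H0","H1"]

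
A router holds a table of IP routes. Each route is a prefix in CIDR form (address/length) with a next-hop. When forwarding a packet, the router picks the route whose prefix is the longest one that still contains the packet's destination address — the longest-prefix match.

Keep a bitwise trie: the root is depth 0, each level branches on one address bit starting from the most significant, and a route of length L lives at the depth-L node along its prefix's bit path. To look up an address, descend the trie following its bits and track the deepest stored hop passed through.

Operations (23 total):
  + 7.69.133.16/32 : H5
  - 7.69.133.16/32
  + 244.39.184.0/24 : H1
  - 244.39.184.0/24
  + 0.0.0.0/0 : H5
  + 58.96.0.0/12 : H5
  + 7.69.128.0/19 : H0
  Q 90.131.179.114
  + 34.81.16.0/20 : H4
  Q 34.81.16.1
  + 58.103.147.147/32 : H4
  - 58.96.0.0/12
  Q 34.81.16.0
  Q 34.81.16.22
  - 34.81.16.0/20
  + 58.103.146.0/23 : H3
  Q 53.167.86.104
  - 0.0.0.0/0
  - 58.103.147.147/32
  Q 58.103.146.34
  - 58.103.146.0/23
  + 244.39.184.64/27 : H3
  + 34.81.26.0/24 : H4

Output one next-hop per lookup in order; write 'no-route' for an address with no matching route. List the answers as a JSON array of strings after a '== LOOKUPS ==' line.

Process each operation:
  add 7.69.133.16/32 -> H5 at depth 32
  - 7.69.133.16/32 clear@32
  add 244.39.184.0/24 -> H1 at depth 24
  - 244.39.184.0/24 clear@24
  add 0.0.0.0/0 -> H5 at depth 0
  add 58.96.0.0/12 -> H5 at depth 12
  add 7.69.128.0/19 -> H0 at depth 19
  ? 90.131.179.114  path d0:H5→d1:-  best=H5
  add 34.81.16.0/20 -> H4 at depth 20
  ? 34.81.16.1  path d0:H5→d1:-→d2:-→d3:-→d4:-→d5:-→d6:-→d7:-→d8:-→d9:-→d10:-→d11:-→d12:-→d13:-→d14:-→d15:-→d16:-→d17:-→d18:-→d19:-→d20:H4  best=H4
  add 58.103.147.147/32 -> H4 at depth 32
  - 58.96.0.0/12 clear@12
  ? 34.81.16.0  path d0:H5→d1:-→d2:-→d3:-→d4:-→d5:-→d6:-→d7:-→d8:-→d9:-→d10:-→d11:-→d12:-→d13:-→d14:-→d15:-→d16:-→d17:-→d18:-→d19:-→d20:H4  best=H4
  ? 34.81.16.22  path d0:H5→d1:-→d2:-→d3:-→d4:-→d5:-→d6:-→d7:-→d8:-→d9:-→d10:-→d11:-→d12:-→d13:-→d14:-→d15:-→d16:-→d17:-→d18:-→d19:-→d20:H4  best=H4
  - 34.81.16.0/20 clear@20
  add 58.103.146.0/23 -> H3 at depth 23
  ? 53.167.86.104  path d0:H5→d1:-→d2:-→d3:-→d4:-  best=H5
  - 0.0.0.0/0 clear@0
  - 58.103.147.147/32 clear@32
  ? 58.103.146.34  path d0:-→d1:-→d2:-→d3:-→d4:-→d5:-→d6:-→d7:-→d8:-→d9:-→d10:-→d11:-→d12:-→d13:-→d14:-→d15:-→d16:-→d17:-→d18:-→d19:-→d20:-→d21:-→d22:-→d23:H3  best=H3
  - 58.103.146.0/23 clear@23
  add 244.39.184.64/27 -> H3 at depth 27
  add 34.81.26.0/24 -> H4 at depth 24

== LOOKUPS ==
["H5","H4","H4","H4","H5","H3"]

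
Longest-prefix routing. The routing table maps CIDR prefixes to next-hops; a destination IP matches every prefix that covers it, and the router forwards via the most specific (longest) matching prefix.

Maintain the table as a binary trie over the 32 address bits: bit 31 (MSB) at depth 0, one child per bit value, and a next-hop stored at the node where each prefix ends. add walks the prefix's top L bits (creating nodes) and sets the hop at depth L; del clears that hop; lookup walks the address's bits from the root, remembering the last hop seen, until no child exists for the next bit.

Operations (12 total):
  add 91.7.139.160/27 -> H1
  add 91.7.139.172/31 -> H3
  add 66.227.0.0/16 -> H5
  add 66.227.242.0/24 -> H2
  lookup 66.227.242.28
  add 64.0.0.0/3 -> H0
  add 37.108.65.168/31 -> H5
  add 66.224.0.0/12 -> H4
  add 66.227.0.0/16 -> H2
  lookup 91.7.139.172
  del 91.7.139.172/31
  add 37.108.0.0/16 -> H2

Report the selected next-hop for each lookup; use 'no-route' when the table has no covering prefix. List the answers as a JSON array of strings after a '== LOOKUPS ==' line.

Process each operation:
  add 91.7.139.160/27 -> H1 at depth 27
  add 91.7.139.172/31 -> H3 at depth 31
  add 66.227.0.0/16 -> H5 at depth 16
  add 66.227.242.0/24 -> H2 at depth 24
  lookup 66.227.242.28: bits 010000101110001111110010 walk d0:-→d1:-→d2:-→d3:-→d4:-→d5:-→d6:-→d7:-→d8:-→d9:-→d10:-→d11:-→d12:-→d13:-→d14:-→d15:-→d16:H5→d17:-→d18:-→d19:-→d20:-→d21:-→d22:-→d23:-→d24:H2 -> H2
  add 64.0.0.0/3 -> H0 at depth 3
  add 37.108.65.168/31 -> H5 at depth 31
  add 66.224.0.0/12 -> H4 at depth 12
  add 66.227.0.0/16 -> H2 at depth 16
  lookup 91.7.139.172: bits 0101101100000111100010111010110 walk d0:-→d1:-→d2:-→d3:H0→d4:-→d5:-→d6:-→d7:-→d8:-→d9:-→d10:-→d11:-→d12:-→d13:-→d14:-→d15:-→d16:-→d17:-→d18:-→d19:-→d20:-→d21:-→d22:-→d23:-→d24:-→d25:-→d26:-→d27:H1→d28:-→d29:-→d30:-→d31:H3 -> H3
  del 91.7.139.172/31 (clear depth 31)
  add 37.108.0.0/16 -> H2 at depth 16

== LOOKUPS ==
["H2","H3"]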